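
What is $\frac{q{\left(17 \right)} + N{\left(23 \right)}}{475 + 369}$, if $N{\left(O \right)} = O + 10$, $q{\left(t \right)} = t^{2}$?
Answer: $\frac{161}{422} \approx 0.38152$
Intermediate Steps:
$N{\left(O \right)} = 10 + O$
$\frac{q{\left(17 \right)} + N{\left(23 \right)}}{475 + 369} = \frac{17^{2} + \left(10 + 23\right)}{475 + 369} = \frac{289 + 33}{844} = 322 \cdot \frac{1}{844} = \frac{161}{422}$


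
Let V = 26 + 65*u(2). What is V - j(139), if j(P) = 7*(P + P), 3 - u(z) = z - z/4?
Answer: -3645/2 ≈ -1822.5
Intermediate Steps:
u(z) = 3 - 3*z/4 (u(z) = 3 - (z - z/4) = 3 - 3*z/4)
j(P) = 14*P (j(P) = 7*(2*P) = 14*P)
V = 247/2 (V = 26 + 65*(3 - 3/4*2) = 26 + 65*(3 - 3/2) = 26 + 65*(3/2) = 26 + 195/2 = 247/2 ≈ 123.50)
V - j(139) = 247/2 - 14*139 = 247/2 - 1*1946 = 247/2 - 1946 = -3645/2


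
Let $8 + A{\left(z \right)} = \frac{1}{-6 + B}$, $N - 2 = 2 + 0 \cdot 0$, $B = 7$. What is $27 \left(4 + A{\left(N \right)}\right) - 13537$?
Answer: $-13618$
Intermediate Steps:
$N = 4$ ($N = 2 + \left(2 + 0 \cdot 0\right) = 2 + \left(2 + 0\right) = 2 + 2 = 4$)
$A{\left(z \right)} = -7$ ($A{\left(z \right)} = -8 + \frac{1}{-6 + 7} = -8 + 1^{-1} = -8 + 1 = -7$)
$27 \left(4 + A{\left(N \right)}\right) - 13537 = 27 \left(4 - 7\right) - 13537 = 27 \left(-3\right) - 13537 = -81 - 13537 = -13618$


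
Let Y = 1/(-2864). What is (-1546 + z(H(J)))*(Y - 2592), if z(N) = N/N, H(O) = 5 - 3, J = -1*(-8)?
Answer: 11469290505/2864 ≈ 4.0046e+6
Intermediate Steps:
J = 8
H(O) = 2
Y = -1/2864 ≈ -0.00034916
z(N) = 1
(-1546 + z(H(J)))*(Y - 2592) = (-1546 + 1)*(-1/2864 - 2592) = -1545*(-7423489/2864) = 11469290505/2864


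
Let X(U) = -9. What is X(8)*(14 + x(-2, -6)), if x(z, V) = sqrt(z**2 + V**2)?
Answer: -126 - 18*sqrt(10) ≈ -182.92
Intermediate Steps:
x(z, V) = sqrt(V**2 + z**2)
X(8)*(14 + x(-2, -6)) = -9*(14 + sqrt((-6)**2 + (-2)**2)) = -9*(14 + sqrt(36 + 4)) = -9*(14 + sqrt(40)) = -9*(14 + 2*sqrt(10)) = -126 - 18*sqrt(10)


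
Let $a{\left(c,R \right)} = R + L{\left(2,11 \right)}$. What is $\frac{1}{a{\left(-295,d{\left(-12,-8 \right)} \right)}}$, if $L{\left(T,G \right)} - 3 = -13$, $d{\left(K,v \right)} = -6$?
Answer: $- \frac{1}{16} \approx -0.0625$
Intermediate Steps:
$L{\left(T,G \right)} = -10$ ($L{\left(T,G \right)} = 3 - 13 = -10$)
$a{\left(c,R \right)} = -10 + R$ ($a{\left(c,R \right)} = R - 10 = -10 + R$)
$\frac{1}{a{\left(-295,d{\left(-12,-8 \right)} \right)}} = \frac{1}{-10 - 6} = \frac{1}{-16} = - \frac{1}{16}$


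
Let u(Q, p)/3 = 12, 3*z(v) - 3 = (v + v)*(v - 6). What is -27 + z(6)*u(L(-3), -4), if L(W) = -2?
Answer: 9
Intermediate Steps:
z(v) = 1 + 2*v*(-6 + v)/3 (z(v) = 1 + ((v + v)*(v - 6))/3 = 1 + ((2*v)*(-6 + v))/3 = 1 + (2*v*(-6 + v))/3 = 1 + 2*v*(-6 + v)/3)
u(Q, p) = 36 (u(Q, p) = 3*12 = 36)
-27 + z(6)*u(L(-3), -4) = -27 + (1 - 4*6 + (2/3)*6**2)*36 = -27 + (1 - 24 + (2/3)*36)*36 = -27 + (1 - 24 + 24)*36 = -27 + 1*36 = -27 + 36 = 9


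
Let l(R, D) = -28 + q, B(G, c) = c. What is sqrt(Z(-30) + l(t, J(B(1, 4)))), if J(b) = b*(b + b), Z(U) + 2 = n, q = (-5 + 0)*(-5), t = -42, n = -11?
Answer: 4*I ≈ 4.0*I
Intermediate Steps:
q = 25 (q = -5*(-5) = 25)
Z(U) = -13 (Z(U) = -2 - 11 = -13)
J(b) = 2*b**2 (J(b) = b*(2*b) = 2*b**2)
l(R, D) = -3 (l(R, D) = -28 + 25 = -3)
sqrt(Z(-30) + l(t, J(B(1, 4)))) = sqrt(-13 - 3) = sqrt(-16) = 4*I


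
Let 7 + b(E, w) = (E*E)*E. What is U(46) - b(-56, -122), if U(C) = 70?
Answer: 175693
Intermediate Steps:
b(E, w) = -7 + E**3 (b(E, w) = -7 + (E*E)*E = -7 + E**2*E = -7 + E**3)
U(46) - b(-56, -122) = 70 - (-7 + (-56)**3) = 70 - (-7 - 175616) = 70 - 1*(-175623) = 70 + 175623 = 175693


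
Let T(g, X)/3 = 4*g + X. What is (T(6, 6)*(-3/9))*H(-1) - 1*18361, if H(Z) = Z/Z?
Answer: -18391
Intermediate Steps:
T(g, X) = 3*X + 12*g (T(g, X) = 3*(4*g + X) = 3*(X + 4*g) = 3*X + 12*g)
H(Z) = 1
(T(6, 6)*(-3/9))*H(-1) - 1*18361 = ((3*6 + 12*6)*(-3/9))*1 - 1*18361 = ((18 + 72)*(-3*⅑))*1 - 18361 = (90*(-⅓))*1 - 18361 = -30*1 - 18361 = -30 - 18361 = -18391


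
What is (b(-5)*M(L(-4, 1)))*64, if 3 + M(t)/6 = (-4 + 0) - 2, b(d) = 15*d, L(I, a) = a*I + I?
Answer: 259200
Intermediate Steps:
L(I, a) = I + I*a (L(I, a) = I*a + I = I + I*a)
M(t) = -54 (M(t) = -18 + 6*((-4 + 0) - 2) = -18 + 6*(-4 - 2) = -18 + 6*(-6) = -18 - 36 = -54)
(b(-5)*M(L(-4, 1)))*64 = ((15*(-5))*(-54))*64 = -75*(-54)*64 = 4050*64 = 259200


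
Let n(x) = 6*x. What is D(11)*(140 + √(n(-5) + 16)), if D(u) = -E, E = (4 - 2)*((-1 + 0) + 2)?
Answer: -280 - 2*I*√14 ≈ -280.0 - 7.4833*I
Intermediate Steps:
E = 2 (E = 2*(-1 + 2) = 2*1 = 2)
D(u) = -2 (D(u) = -1*2 = -2)
D(11)*(140 + √(n(-5) + 16)) = -2*(140 + √(6*(-5) + 16)) = -2*(140 + √(-30 + 16)) = -2*(140 + √(-14)) = -2*(140 + I*√14) = -280 - 2*I*√14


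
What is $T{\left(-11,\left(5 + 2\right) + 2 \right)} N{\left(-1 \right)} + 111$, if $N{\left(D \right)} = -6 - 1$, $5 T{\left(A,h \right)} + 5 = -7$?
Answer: $\frac{639}{5} \approx 127.8$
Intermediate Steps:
$T{\left(A,h \right)} = - \frac{12}{5}$ ($T{\left(A,h \right)} = -1 + \frac{1}{5} \left(-7\right) = -1 - \frac{7}{5} = - \frac{12}{5}$)
$N{\left(D \right)} = -7$
$T{\left(-11,\left(5 + 2\right) + 2 \right)} N{\left(-1 \right)} + 111 = \left(- \frac{12}{5}\right) \left(-7\right) + 111 = \frac{84}{5} + 111 = \frac{639}{5}$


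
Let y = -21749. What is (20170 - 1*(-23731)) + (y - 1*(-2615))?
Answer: 24767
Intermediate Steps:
(20170 - 1*(-23731)) + (y - 1*(-2615)) = (20170 - 1*(-23731)) + (-21749 - 1*(-2615)) = (20170 + 23731) + (-21749 + 2615) = 43901 - 19134 = 24767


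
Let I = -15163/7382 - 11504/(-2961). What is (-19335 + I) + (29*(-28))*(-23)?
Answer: -14364464333/21858102 ≈ -657.17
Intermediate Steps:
I = 40024885/21858102 (I = -15163*1/7382 - 11504*(-1/2961) = -15163/7382 + 11504/2961 = 40024885/21858102 ≈ 1.8311)
(-19335 + I) + (29*(-28))*(-23) = (-19335 + 40024885/21858102) + (29*(-28))*(-23) = -422586377285/21858102 - 812*(-23) = -422586377285/21858102 + 18676 = -14364464333/21858102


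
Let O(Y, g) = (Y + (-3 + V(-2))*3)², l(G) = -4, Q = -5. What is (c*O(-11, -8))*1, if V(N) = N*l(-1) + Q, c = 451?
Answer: 54571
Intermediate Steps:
V(N) = -5 - 4*N (V(N) = N*(-4) - 5 = -4*N - 5 = -5 - 4*N)
O(Y, g) = Y² (O(Y, g) = (Y + (-3 + (-5 - 4*(-2)))*3)² = (Y + (-3 + (-5 + 8))*3)² = (Y + (-3 + 3)*3)² = (Y + 0*3)² = (Y + 0)² = Y²)
(c*O(-11, -8))*1 = (451*(-11)²)*1 = (451*121)*1 = 54571*1 = 54571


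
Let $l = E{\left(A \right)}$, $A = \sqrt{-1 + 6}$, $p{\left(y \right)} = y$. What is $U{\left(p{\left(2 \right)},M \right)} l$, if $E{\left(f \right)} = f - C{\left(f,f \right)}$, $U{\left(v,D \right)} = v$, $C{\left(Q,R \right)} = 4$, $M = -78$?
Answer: $-8 + 2 \sqrt{5} \approx -3.5279$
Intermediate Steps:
$A = \sqrt{5} \approx 2.2361$
$E{\left(f \right)} = -4 + f$ ($E{\left(f \right)} = f - 4 = -4 + f$)
$l = -4 + \sqrt{5} \approx -1.7639$
$U{\left(p{\left(2 \right)},M \right)} l = 2 \left(-4 + \sqrt{5}\right) = -8 + 2 \sqrt{5}$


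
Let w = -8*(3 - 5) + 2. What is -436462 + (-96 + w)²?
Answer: -430378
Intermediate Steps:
w = 18 (w = -8*(-2) + 2 = 16 + 2 = 18)
-436462 + (-96 + w)² = -436462 + (-96 + 18)² = -436462 + (-78)² = -436462 + 6084 = -430378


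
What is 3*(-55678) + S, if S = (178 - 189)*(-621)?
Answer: -160203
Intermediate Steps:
S = 6831 (S = -11*(-621) = 6831)
3*(-55678) + S = 3*(-55678) + 6831 = -167034 + 6831 = -160203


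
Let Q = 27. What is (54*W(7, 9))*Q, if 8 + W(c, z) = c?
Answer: -1458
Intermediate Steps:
W(c, z) = -8 + c
(54*W(7, 9))*Q = (54*(-8 + 7))*27 = (54*(-1))*27 = -54*27 = -1458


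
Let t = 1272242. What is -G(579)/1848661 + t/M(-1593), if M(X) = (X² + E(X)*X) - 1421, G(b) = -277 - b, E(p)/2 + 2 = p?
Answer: 1179232544325/7041455467289 ≈ 0.16747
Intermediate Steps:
E(p) = -4 + 2*p
M(X) = -1421 + X² + X*(-4 + 2*X) (M(X) = (X² + (-4 + 2*X)*X) - 1421 = (X² + X*(-4 + 2*X)) - 1421 = -1421 + X² + X*(-4 + 2*X))
-G(579)/1848661 + t/M(-1593) = -(-277 - 1*579)/1848661 + 1272242/(-1421 - 4*(-1593) + 3*(-1593)²) = -(-277 - 579)*(1/1848661) + 1272242/(-1421 + 6372 + 3*2537649) = -1*(-856)*(1/1848661) + 1272242/(-1421 + 6372 + 7612947) = 856*(1/1848661) + 1272242/7617898 = 856/1848661 + 1272242*(1/7617898) = 856/1848661 + 636121/3808949 = 1179232544325/7041455467289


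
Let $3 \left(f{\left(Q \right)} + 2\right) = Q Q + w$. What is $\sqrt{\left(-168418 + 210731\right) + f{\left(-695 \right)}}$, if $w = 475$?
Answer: $\frac{\sqrt{1831299}}{3} \approx 451.08$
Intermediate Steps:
$f{\left(Q \right)} = \frac{469}{3} + \frac{Q^{2}}{3}$ ($f{\left(Q \right)} = -2 + \frac{Q Q + 475}{3} = -2 + \frac{Q^{2} + 475}{3} = -2 + \frac{475 + Q^{2}}{3} = -2 + \left(\frac{475}{3} + \frac{Q^{2}}{3}\right) = \frac{469}{3} + \frac{Q^{2}}{3}$)
$\sqrt{\left(-168418 + 210731\right) + f{\left(-695 \right)}} = \sqrt{\left(-168418 + 210731\right) + \left(\frac{469}{3} + \frac{\left(-695\right)^{2}}{3}\right)} = \sqrt{42313 + \left(\frac{469}{3} + \frac{1}{3} \cdot 483025\right)} = \sqrt{42313 + \left(\frac{469}{3} + \frac{483025}{3}\right)} = \sqrt{42313 + \frac{483494}{3}} = \sqrt{\frac{610433}{3}} = \frac{\sqrt{1831299}}{3}$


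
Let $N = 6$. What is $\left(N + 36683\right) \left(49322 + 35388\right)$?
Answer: $3107925190$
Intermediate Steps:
$\left(N + 36683\right) \left(49322 + 35388\right) = \left(6 + 36683\right) \left(49322 + 35388\right) = 36689 \cdot 84710 = 3107925190$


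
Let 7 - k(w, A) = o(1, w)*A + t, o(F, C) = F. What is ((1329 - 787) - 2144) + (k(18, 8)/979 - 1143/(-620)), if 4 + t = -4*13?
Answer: -88293533/55180 ≈ -1600.1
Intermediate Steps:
t = -56 (t = -4 - 4*13 = -4 - 52 = -56)
k(w, A) = 63 - A (k(w, A) = 7 - (1*A - 56) = 7 - (A - 56) = 7 - (-56 + A) = 7 + (56 - A) = 63 - A)
((1329 - 787) - 2144) + (k(18, 8)/979 - 1143/(-620)) = ((1329 - 787) - 2144) + ((63 - 1*8)/979 - 1143/(-620)) = (542 - 2144) + ((63 - 8)*(1/979) - 1143*(-1/620)) = -1602 + (55*(1/979) + 1143/620) = -1602 + (5/89 + 1143/620) = -1602 + 104827/55180 = -88293533/55180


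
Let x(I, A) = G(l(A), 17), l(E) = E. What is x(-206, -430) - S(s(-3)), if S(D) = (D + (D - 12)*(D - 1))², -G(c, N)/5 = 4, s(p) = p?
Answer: -3269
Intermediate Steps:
G(c, N) = -20 (G(c, N) = -5*4 = -20)
x(I, A) = -20
S(D) = (D + (-1 + D)*(-12 + D))² (S(D) = (D + (-12 + D)*(-1 + D))² = (D + (-1 + D)*(-12 + D))²)
x(-206, -430) - S(s(-3)) = -20 - (12 + (-3)² - 12*(-3))² = -20 - (12 + 9 + 36)² = -20 - 1*57² = -20 - 1*3249 = -20 - 3249 = -3269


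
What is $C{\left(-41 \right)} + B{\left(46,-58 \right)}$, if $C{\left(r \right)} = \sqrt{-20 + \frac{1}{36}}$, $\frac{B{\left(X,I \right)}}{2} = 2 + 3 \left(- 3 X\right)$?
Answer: $-824 + \frac{i \sqrt{719}}{6} \approx -824.0 + 4.469 i$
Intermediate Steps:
$B{\left(X,I \right)} = 4 - 18 X$ ($B{\left(X,I \right)} = 2 \left(2 + 3 \left(- 3 X\right)\right) = 2 \left(2 - 9 X\right) = 4 - 18 X$)
$C{\left(r \right)} = \frac{i \sqrt{719}}{6}$ ($C{\left(r \right)} = \sqrt{-20 + \frac{1}{36}} = \sqrt{- \frac{719}{36}} = \frac{i \sqrt{719}}{6}$)
$C{\left(-41 \right)} + B{\left(46,-58 \right)} = \frac{i \sqrt{719}}{6} + \left(4 - 828\right) = \frac{i \sqrt{719}}{6} - 824 = -824 + \frac{i \sqrt{719}}{6}$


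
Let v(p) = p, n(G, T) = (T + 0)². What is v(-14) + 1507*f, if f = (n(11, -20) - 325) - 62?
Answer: 19577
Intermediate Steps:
n(G, T) = T²
f = 13 (f = ((-20)² - 325) - 62 = (400 - 325) - 62 = 75 - 62 = 13)
v(-14) + 1507*f = -14 + 1507*13 = -14 + 19591 = 19577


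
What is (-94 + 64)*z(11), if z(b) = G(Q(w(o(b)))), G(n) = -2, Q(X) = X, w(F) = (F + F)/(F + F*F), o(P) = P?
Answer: 60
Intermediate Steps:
w(F) = 2*F/(F + F**2) (w(F) = (2*F)/(F + F**2) = 2*F/(F + F**2))
z(b) = -2
(-94 + 64)*z(11) = (-94 + 64)*(-2) = -30*(-2) = 60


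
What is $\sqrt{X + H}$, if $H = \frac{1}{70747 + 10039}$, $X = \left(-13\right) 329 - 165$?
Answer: $\frac{3 i \sqrt{3221130009894}}{80786} \approx 66.648 i$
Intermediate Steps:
$X = -4442$ ($X = -4277 - 165 = -4442$)
$H = \frac{1}{80786} \approx 1.2378 \cdot 10^{-5}$
$\sqrt{X + H} = \sqrt{-4442 + \frac{1}{80786}} = \sqrt{- \frac{358851411}{80786}} = \frac{3 i \sqrt{3221130009894}}{80786}$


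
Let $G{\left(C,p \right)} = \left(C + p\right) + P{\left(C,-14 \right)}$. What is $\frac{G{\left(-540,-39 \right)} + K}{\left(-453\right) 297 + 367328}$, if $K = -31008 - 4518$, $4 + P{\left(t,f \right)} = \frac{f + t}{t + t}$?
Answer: $- \frac{19498583}{125704980} \approx -0.15511$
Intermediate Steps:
$P{\left(t,f \right)} = -4 + \frac{f + t}{2 t}$ ($P{\left(t,f \right)} = -4 + \frac{f + t}{t + t} = -4 + \frac{f + t}{2 t}$)
$K = -35526$ ($K = -31008 - 4518 = -35526$)
$G{\left(C,p \right)} = C + p + \frac{-14 - 7 C}{2 C}$ ($G{\left(C,p \right)} = \left(C + p\right) + \frac{-14 - 7 C}{2 C} = C + p + \frac{-14 - 7 C}{2 C}$)
$\frac{G{\left(-540,-39 \right)} + K}{\left(-453\right) 297 + 367328} = \frac{\left(- \frac{7}{2} - 540 - 39 - \frac{7}{-540}\right) - 35526}{\left(-453\right) 297 + 367328} = \frac{\left(- \frac{7}{2} - 540 - 39 - - \frac{7}{540}\right) - 35526}{-134541 + 367328} = \frac{\left(- \frac{7}{2} - 540 - 39 + \frac{7}{540}\right) - 35526}{232787} = \left(- \frac{314543}{540} - 35526\right) \frac{1}{232787} = \left(- \frac{19498583}{540}\right) \frac{1}{232787} = - \frac{19498583}{125704980}$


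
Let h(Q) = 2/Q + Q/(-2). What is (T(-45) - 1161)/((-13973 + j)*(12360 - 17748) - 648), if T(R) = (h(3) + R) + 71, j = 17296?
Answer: 6815/107429832 ≈ 6.3437e-5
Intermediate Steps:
h(Q) = 2/Q - Q/2 (h(Q) = 2/Q + Q*(-½) = 2/Q - Q/2)
T(R) = 421/6 + R (T(R) = ((2/3 - ½*3) + R) + 71 = ((2*(⅓) - 3/2) + R) + 71 = ((⅔ - 3/2) + R) + 71 = (-⅚ + R) + 71 = 421/6 + R)
(T(-45) - 1161)/((-13973 + j)*(12360 - 17748) - 648) = ((421/6 - 45) - 1161)/((-13973 + 17296)*(12360 - 17748) - 648) = (151/6 - 1161)/(3323*(-5388) - 648) = -6815/(6*(-17904324 - 648)) = -6815/6/(-17904972) = -6815/6*(-1/17904972) = 6815/107429832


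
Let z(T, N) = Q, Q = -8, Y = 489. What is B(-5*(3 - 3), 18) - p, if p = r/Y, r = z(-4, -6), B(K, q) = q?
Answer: 8810/489 ≈ 18.016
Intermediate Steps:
z(T, N) = -8
r = -8
p = -8/489 ≈ -0.016360
B(-5*(3 - 3), 18) - p = 18 - 1*(-8/489) = 18 + 8/489 = 8810/489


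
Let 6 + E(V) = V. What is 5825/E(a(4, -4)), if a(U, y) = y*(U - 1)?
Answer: -5825/18 ≈ -323.61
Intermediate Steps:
a(U, y) = y*(-1 + U)
E(V) = -6 + V
5825/E(a(4, -4)) = 5825/(-6 - 4*(-1 + 4)) = 5825/(-6 - 4*3) = 5825/(-6 - 12) = 5825/(-18) = 5825*(-1/18) = -5825/18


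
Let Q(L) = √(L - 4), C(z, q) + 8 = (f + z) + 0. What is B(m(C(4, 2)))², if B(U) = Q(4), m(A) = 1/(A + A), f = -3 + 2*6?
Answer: 0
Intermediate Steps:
f = 9 (f = -3 + 12 = 9)
C(z, q) = 1 + z (C(z, q) = -8 + ((9 + z) + 0) = -8 + (9 + z) = 1 + z)
Q(L) = √(-4 + L)
m(A) = 1/(2*A)
B(U) = 0 (B(U) = √(-4 + 4) = √0 = 0)
B(m(C(4, 2)))² = 0² = 0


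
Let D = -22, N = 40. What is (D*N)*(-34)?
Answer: 29920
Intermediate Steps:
(D*N)*(-34) = -22*40*(-34) = -880*(-34) = 29920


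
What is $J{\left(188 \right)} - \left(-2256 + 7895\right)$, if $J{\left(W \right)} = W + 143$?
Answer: $-5308$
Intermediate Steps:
$J{\left(W \right)} = 143 + W$
$J{\left(188 \right)} - \left(-2256 + 7895\right) = \left(143 + 188\right) - \left(-2256 + 7895\right) = 331 - 5639 = -5308$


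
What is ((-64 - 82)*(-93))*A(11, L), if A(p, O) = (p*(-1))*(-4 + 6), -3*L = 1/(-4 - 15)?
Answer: -298716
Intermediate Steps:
L = 1/57 (L = -1/(3*(-4 - 15)) = -⅓/(-19) = -⅓*(-1/19) = 1/57 ≈ 0.017544)
A(p, O) = -2*p (A(p, O) = -p*2 = -2*p)
((-64 - 82)*(-93))*A(11, L) = ((-64 - 82)*(-93))*(-2*11) = -146*(-93)*(-22) = 13578*(-22) = -298716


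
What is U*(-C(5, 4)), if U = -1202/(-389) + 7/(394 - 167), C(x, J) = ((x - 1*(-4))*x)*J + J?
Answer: -50706168/88303 ≈ -574.23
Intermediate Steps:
C(x, J) = J + J*x*(4 + x) (C(x, J) = ((x + 4)*x)*J + J = ((4 + x)*x)*J + J = (x*(4 + x))*J + J = J*x*(4 + x) + J = J + J*x*(4 + x))
U = 275577/88303 (U = -1202*(-1/389) + 7/227 = 1202/389 + 7*(1/227) = 1202/389 + 7/227 = 275577/88303 ≈ 3.1208)
U*(-C(5, 4)) = 275577*(-4*(1 + 5**2 + 4*5))/88303 = 275577*(-4*(1 + 25 + 20))/88303 = 275577*(-4*46)/88303 = 275577*(-1*184)/88303 = (275577/88303)*(-184) = -50706168/88303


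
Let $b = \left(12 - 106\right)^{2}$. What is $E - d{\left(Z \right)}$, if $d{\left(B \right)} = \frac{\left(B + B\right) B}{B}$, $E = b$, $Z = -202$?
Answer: $9240$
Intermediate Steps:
$b = 8836$ ($b = \left(-94\right)^{2} = 8836$)
$E = 8836$
$d{\left(B \right)} = 2 B$ ($d{\left(B \right)} = \frac{2 B B}{B} = \frac{2 B^{2}}{B} = 2 B$)
$E - d{\left(Z \right)} = 8836 - 2 \left(-202\right) = 8836 - -404 = 8836 + 404 = 9240$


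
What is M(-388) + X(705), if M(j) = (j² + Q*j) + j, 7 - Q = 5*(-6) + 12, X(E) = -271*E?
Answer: -50599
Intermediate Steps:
Q = 25 (Q = 7 - (5*(-6) + 12) = 7 - (-30 + 12) = 7 - 1*(-18) = 7 + 18 = 25)
M(j) = j² + 26*j (M(j) = (j² + 25*j) + j = j² + 26*j)
M(-388) + X(705) = -388*(26 - 388) - 271*705 = -388*(-362) - 191055 = 140456 - 191055 = -50599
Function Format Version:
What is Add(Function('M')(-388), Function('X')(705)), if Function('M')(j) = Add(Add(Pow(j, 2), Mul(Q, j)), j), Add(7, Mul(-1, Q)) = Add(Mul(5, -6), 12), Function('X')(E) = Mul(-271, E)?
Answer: -50599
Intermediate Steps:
Q = 25 (Q = Add(7, Mul(-1, Add(Mul(5, -6), 12))) = Add(7, Mul(-1, Add(-30, 12))) = Add(7, Mul(-1, -18)) = Add(7, 18) = 25)
Function('M')(j) = Add(Pow(j, 2), Mul(26, j)) (Function('M')(j) = Add(Add(Pow(j, 2), Mul(25, j)), j) = Add(Pow(j, 2), Mul(26, j)))
Add(Function('M')(-388), Function('X')(705)) = Add(Mul(-388, Add(26, -388)), Mul(-271, 705)) = Add(Mul(-388, -362), -191055) = Add(140456, -191055) = -50599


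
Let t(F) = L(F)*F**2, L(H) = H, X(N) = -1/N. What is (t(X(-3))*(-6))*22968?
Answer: -5104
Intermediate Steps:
t(F) = F**3 (t(F) = F*F**2 = F**3)
(t(X(-3))*(-6))*22968 = ((-1/(-3))**3*(-6))*22968 = ((-1*(-1/3))**3*(-6))*22968 = ((1/3)**3*(-6))*22968 = ((1/27)*(-6))*22968 = -2/9*22968 = -5104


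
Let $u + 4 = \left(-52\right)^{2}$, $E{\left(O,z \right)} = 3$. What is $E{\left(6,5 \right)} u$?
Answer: $8100$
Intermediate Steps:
$u = 2700$ ($u = -4 + \left(-52\right)^{2} = -4 + 2704 = 2700$)
$E{\left(6,5 \right)} u = 3 \cdot 2700 = 8100$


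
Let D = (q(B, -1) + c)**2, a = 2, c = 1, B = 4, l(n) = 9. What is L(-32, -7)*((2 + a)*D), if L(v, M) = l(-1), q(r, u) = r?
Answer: 900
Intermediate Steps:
L(v, M) = 9
D = 25 (D = (4 + 1)**2 = 5**2 = 25)
L(-32, -7)*((2 + a)*D) = 9*((2 + 2)*25) = 9*(4*25) = 9*100 = 900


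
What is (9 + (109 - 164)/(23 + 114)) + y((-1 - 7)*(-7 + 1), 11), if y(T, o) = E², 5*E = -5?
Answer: 1315/137 ≈ 9.5985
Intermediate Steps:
E = -1 (E = (⅕)*(-5) = -1)
y(T, o) = 1 (y(T, o) = (-1)² = 1)
(9 + (109 - 164)/(23 + 114)) + y((-1 - 7)*(-7 + 1), 11) = (9 + (109 - 164)/(23 + 114)) + 1 = (9 - 55/137) + 1 = 1178/137 + 1 = 1315/137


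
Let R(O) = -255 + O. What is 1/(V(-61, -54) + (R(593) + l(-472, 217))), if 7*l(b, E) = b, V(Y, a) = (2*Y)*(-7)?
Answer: 7/7872 ≈ 0.00088923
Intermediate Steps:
V(Y, a) = -14*Y
l(b, E) = b/7
1/(V(-61, -54) + (R(593) + l(-472, 217))) = 1/(-14*(-61) + ((-255 + 593) + (1/7)*(-472))) = 1/(854 + (338 - 472/7)) = 1/(854 + 1894/7) = 1/(7872/7) = 7/7872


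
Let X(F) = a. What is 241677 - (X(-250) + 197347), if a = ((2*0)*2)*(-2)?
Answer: 44330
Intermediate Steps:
a = 0 (a = (0*2)*(-2) = 0*(-2) = 0)
X(F) = 0
241677 - (X(-250) + 197347) = 241677 - (0 + 197347) = 241677 - 1*197347 = 241677 - 197347 = 44330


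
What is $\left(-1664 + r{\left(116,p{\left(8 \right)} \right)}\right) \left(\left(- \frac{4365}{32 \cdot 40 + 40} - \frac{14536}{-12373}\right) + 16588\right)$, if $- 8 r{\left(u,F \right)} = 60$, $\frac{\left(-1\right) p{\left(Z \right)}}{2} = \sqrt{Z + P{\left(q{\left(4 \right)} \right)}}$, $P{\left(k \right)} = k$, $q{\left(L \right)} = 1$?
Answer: $- \frac{60371541670991}{2177648} \approx -2.7723 \cdot 10^{7}$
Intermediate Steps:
$p{\left(Z \right)} = - 2 \sqrt{1 + Z}$ ($p{\left(Z \right)} = - 2 \sqrt{Z + 1} = - 2 \sqrt{1 + Z}$)
$r{\left(u,F \right)} = - \frac{15}{2}$ ($r{\left(u,F \right)} = \left(- \frac{1}{8}\right) 60 = - \frac{15}{2}$)
$\left(-1664 + r{\left(116,p{\left(8 \right)} \right)}\right) \left(\left(- \frac{4365}{32 \cdot 40 + 40} - \frac{14536}{-12373}\right) + 16588\right) = \left(-1664 - \frac{15}{2}\right) \left(\left(- \frac{4365}{32 \cdot 40 + 40} - \frac{14536}{-12373}\right) + 16588\right) = - \frac{3343 \left(\left(- \frac{4365}{1280 + 40} - - \frac{14536}{12373}\right) + 16588\right)}{2} = - \frac{3343 \left(\left(- \frac{4365}{1320} + \frac{14536}{12373}\right) + 16588\right)}{2} = - \frac{3343 \left(\left(\left(-4365\right) \frac{1}{1320} + \frac{14536}{12373}\right) + 16588\right)}{2} = - \frac{3343 \left(\left(- \frac{291}{88} + \frac{14536}{12373}\right) + 16588\right)}{2} = - \frac{3343 \left(- \frac{2321375}{1088824} + 16588\right)}{2} = \left(- \frac{3343}{2}\right) \frac{18059091137}{1088824} = - \frac{60371541670991}{2177648}$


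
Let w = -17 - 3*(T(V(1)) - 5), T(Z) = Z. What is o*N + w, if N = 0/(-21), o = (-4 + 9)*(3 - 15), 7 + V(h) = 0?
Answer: 19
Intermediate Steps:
V(h) = -7 (V(h) = -7 + 0 = -7)
o = -60 (o = 5*(-12) = -60)
N = 0 (N = 0*(-1/21) = 0)
w = 19 (w = -17 - 3*(-7 - 5) = -17 - 3*(-12) = -17 - 1*(-36) = -17 + 36 = 19)
o*N + w = -60*0 + 19 = 0 + 19 = 19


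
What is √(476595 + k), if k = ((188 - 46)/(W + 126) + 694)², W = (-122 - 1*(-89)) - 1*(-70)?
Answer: √25491386251/163 ≈ 979.51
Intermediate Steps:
W = 37 (W = (-122 + 89) + 70 = -33 + 70 = 37)
k = 12828733696/26569 (k = ((188 - 46)/(37 + 126) + 694)² = (142/163 + 694)² = (113264/163)² = 12828733696/26569 ≈ 4.8285e+5)
√(476595 + k) = √(476595 + 12828733696/26569) = √(25491386251/26569) = √25491386251/163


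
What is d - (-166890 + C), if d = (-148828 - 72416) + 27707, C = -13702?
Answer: -12945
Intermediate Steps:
d = -193537 (d = -221244 + 27707 = -193537)
d - (-166890 + C) = -193537 - (-166890 - 13702) = -193537 - 1*(-180592) = -193537 + 180592 = -12945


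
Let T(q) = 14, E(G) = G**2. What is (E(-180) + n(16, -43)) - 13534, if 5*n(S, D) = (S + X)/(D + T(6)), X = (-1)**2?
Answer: 2735553/145 ≈ 18866.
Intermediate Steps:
X = 1
n(S, D) = (1 + S)/(5*(14 + D)) (n(S, D) = ((S + 1)/(D + 14))/5 = ((1 + S)/(14 + D))/5 = (1 + S)/(5*(14 + D)))
(E(-180) + n(16, -43)) - 13534 = ((-180)**2 + (1 + 16)/(5*(14 - 43))) - 13534 = (32400 + (1/5)*17/(-29)) - 13534 = (32400 + (1/5)*(-1/29)*17) - 13534 = (32400 - 17/145) - 13534 = 4697983/145 - 13534 = 2735553/145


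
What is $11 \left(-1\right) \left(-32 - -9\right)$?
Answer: $253$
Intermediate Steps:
$11 \left(-1\right) \left(-32 - -9\right) = - 11 \left(-32 + 9\right) = \left(-11\right) \left(-23\right) = 253$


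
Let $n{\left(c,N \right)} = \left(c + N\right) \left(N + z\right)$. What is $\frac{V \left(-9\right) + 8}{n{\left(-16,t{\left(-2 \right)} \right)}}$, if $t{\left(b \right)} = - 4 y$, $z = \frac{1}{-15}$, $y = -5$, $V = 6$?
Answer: $- \frac{15}{26} \approx -0.57692$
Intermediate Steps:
$z = - \frac{1}{15} \approx -0.066667$
$t{\left(b \right)} = 20$ ($t{\left(b \right)} = \left(-4\right) \left(-5\right) = 20$)
$n{\left(c,N \right)} = \left(- \frac{1}{15} + N\right) \left(N + c\right)$ ($n{\left(c,N \right)} = \left(c + N\right) \left(N - \frac{1}{15}\right) = \left(N + c\right) \left(- \frac{1}{15} + N\right) = \left(- \frac{1}{15} + N\right) \left(N + c\right)$)
$\frac{V \left(-9\right) + 8}{n{\left(-16,t{\left(-2 \right)} \right)}} = \frac{6 \left(-9\right) + 8}{20^{2} - \frac{4}{3} - - \frac{16}{15} + 20 \left(-16\right)} = \frac{-54 + 8}{400 - \frac{4}{3} + \frac{16}{15} - 320} = - \frac{46}{\frac{1196}{15}} = \left(-46\right) \frac{15}{1196} = - \frac{15}{26}$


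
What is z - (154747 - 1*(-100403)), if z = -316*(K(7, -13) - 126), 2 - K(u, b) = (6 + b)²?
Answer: -200482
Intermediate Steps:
K(u, b) = 2 - (6 + b)²
z = 54668 (z = -316*((2 - (6 - 13)²) - 126) = -316*((2 - 1*(-7)²) - 126) = -316*((2 - 1*49) - 126) = -316*((2 - 49) - 126) = -316*(-47 - 126) = -316*(-173) = 54668)
z - (154747 - 1*(-100403)) = 54668 - (154747 - 1*(-100403)) = 54668 - (154747 + 100403) = 54668 - 1*255150 = 54668 - 255150 = -200482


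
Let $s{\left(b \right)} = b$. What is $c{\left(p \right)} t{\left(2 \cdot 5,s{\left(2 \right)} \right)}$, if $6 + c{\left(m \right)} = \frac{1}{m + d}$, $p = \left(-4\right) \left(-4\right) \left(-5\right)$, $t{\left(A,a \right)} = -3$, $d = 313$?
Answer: $\frac{4191}{233} \approx 17.987$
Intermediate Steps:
$p = -80$ ($p = 16 \left(-5\right) = -80$)
$c{\left(m \right)} = -6 + \frac{1}{313 + m}$ ($c{\left(m \right)} = -6 + \frac{1}{m + 313} = -6 + \frac{1}{313 + m}$)
$c{\left(p \right)} t{\left(2 \cdot 5,s{\left(2 \right)} \right)} = \frac{-1877 - -480}{313 - 80} \left(-3\right) = \frac{-1877 + 480}{233} \left(-3\right) = \frac{1}{233} \left(-1397\right) \left(-3\right) = \left(- \frac{1397}{233}\right) \left(-3\right) = \frac{4191}{233}$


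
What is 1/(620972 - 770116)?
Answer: -1/149144 ≈ -6.7049e-6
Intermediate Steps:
1/(620972 - 770116) = 1/(-149144) = -1/149144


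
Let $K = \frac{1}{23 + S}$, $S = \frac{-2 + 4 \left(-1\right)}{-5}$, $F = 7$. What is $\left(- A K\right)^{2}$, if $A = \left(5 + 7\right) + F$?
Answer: $\frac{9025}{14641} \approx 0.61642$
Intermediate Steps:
$S = \frac{6}{5}$ ($S = \left(-2 - 4\right) \left(- \frac{1}{5}\right) = \left(-6\right) \left(- \frac{1}{5}\right) = \frac{6}{5} \approx 1.2$)
$K = \frac{5}{121}$ ($K = \frac{1}{23 + \frac{6}{5}} = \frac{1}{\frac{121}{5}} = \frac{5}{121} \approx 0.041322$)
$A = 19$ ($A = \left(5 + 7\right) + 7 = 12 + 7 = 19$)
$\left(- A K\right)^{2} = \left(- \frac{19 \cdot 5}{121}\right)^{2} = \left(\left(-1\right) \frac{95}{121}\right)^{2} = \left(- \frac{95}{121}\right)^{2} = \frac{9025}{14641}$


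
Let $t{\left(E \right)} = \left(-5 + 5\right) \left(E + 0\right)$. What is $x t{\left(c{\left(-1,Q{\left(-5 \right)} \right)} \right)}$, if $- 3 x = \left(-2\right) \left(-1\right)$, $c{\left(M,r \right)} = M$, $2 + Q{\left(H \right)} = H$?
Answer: $0$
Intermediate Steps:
$Q{\left(H \right)} = -2 + H$
$t{\left(E \right)} = 0$ ($t{\left(E \right)} = 0 E = 0$)
$x = - \frac{2}{3}$ ($x = - \frac{\left(-2\right) \left(-1\right)}{3} = \left(- \frac{1}{3}\right) 2 = - \frac{2}{3} \approx -0.66667$)
$x t{\left(c{\left(-1,Q{\left(-5 \right)} \right)} \right)} = \left(- \frac{2}{3}\right) 0 = 0$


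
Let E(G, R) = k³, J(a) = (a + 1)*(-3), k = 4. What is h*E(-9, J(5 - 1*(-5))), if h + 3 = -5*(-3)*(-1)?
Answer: -1152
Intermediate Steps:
J(a) = -3 - 3*a (J(a) = (1 + a)*(-3) = -3 - 3*a)
h = -18 (h = -3 - 5*(-3)*(-1) = -3 + 15*(-1) = -3 - 15 = -18)
E(G, R) = 64 (E(G, R) = 4³ = 64)
h*E(-9, J(5 - 1*(-5))) = -18*64 = -1152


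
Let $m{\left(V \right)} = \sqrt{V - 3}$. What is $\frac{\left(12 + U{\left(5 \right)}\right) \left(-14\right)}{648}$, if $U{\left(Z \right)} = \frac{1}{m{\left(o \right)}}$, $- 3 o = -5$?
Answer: $- \frac{7}{27} + \frac{7 i \sqrt{3}}{648} \approx -0.25926 + 0.01871 i$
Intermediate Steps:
$o = \frac{5}{3}$ ($o = \left(- \frac{1}{3}\right) \left(-5\right) = \frac{5}{3} \approx 1.6667$)
$m{\left(V \right)} = \sqrt{-3 + V}$
$U{\left(Z \right)} = - \frac{i \sqrt{3}}{2}$ ($U{\left(Z \right)} = \frac{1}{\sqrt{-3 + \frac{5}{3}}} = \frac{1}{\sqrt{- \frac{4}{3}}} = \frac{1}{\frac{2}{3} i \sqrt{3}} = - \frac{i \sqrt{3}}{2}$)
$\frac{\left(12 + U{\left(5 \right)}\right) \left(-14\right)}{648} = \frac{\left(12 - \frac{i \sqrt{3}}{2}\right) \left(-14\right)}{648} = \left(-168 + 7 i \sqrt{3}\right) \frac{1}{648} = - \frac{7}{27} + \frac{7 i \sqrt{3}}{648}$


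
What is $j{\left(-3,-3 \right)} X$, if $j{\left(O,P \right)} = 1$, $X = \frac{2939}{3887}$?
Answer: $\frac{2939}{3887} \approx 0.75611$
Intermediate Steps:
$X = \frac{2939}{3887}$ ($X = 2939 \cdot \frac{1}{3887} = \frac{2939}{3887} \approx 0.75611$)
$j{\left(-3,-3 \right)} X = 1 \cdot \frac{2939}{3887} = \frac{2939}{3887}$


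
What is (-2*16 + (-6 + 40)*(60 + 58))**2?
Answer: 15840400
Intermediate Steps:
(-2*16 + (-6 + 40)*(60 + 58))**2 = (-32 + 34*118)**2 = (-32 + 4012)**2 = 3980**2 = 15840400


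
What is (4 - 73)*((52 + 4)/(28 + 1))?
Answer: -3864/29 ≈ -133.24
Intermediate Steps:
(4 - 73)*((52 + 4)/(28 + 1)) = -3864/29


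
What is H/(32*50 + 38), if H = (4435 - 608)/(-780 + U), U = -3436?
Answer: -3827/6905808 ≈ -0.00055417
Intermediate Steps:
H = -3827/4216 (H = (4435 - 608)/(-780 - 3436) = 3827/(-4216) = 3827*(-1/4216) = -3827/4216 ≈ -0.90773)
H/(32*50 + 38) = -3827/(4216*(32*50 + 38)) = -3827/(4216*(1600 + 38)) = -3827/4216/1638 = -3827/4216*1/1638 = -3827/6905808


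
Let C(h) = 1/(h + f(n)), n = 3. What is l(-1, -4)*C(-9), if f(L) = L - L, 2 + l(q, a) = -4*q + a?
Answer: 2/9 ≈ 0.22222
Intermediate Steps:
l(q, a) = -2 + a - 4*q (l(q, a) = -2 + (-4*q + a) = -2 + (a - 4*q) = -2 + a - 4*q)
f(L) = 0
C(h) = 1/h (C(h) = 1/(h + 0) = 1/h)
l(-1, -4)*C(-9) = (-2 - 4 - 4*(-1))/(-9) = (-2 - 4 + 4)*(-1/9) = -2*(-1/9) = 2/9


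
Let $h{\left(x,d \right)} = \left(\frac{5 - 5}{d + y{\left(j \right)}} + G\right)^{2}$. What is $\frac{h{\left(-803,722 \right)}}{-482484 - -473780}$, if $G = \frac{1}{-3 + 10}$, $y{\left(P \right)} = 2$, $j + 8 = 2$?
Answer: $- \frac{1}{426496} \approx -2.3447 \cdot 10^{-6}$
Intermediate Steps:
$j = -6$ ($j = -8 + 2 = -6$)
$G = \frac{1}{7} \approx 0.14286$
$h{\left(x,d \right)} = \frac{1}{49}$ ($h{\left(x,d \right)} = \left(\frac{5 - 5}{d + 2} + \frac{1}{7}\right)^{2} = \left(\frac{0}{2 + d} + \frac{1}{7}\right)^{2} = \left(0 + \frac{1}{7}\right)^{2} = \left(\frac{1}{7}\right)^{2} = \frac{1}{49}$)
$\frac{h{\left(-803,722 \right)}}{-482484 - -473780} = \frac{1}{49 \left(-482484 - -473780\right)} = \frac{1}{49 \left(-482484 + 473780\right)} = \frac{1}{49 \left(-8704\right)} = \frac{1}{49} \left(- \frac{1}{8704}\right) = - \frac{1}{426496}$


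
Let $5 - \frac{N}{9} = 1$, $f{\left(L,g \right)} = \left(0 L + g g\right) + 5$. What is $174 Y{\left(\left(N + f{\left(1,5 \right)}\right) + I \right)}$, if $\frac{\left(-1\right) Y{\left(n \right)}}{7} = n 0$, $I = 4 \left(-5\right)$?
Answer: $0$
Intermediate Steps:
$f{\left(L,g \right)} = 5 + g^{2}$ ($f{\left(L,g \right)} = \left(0 + g^{2}\right) + 5 = g^{2} + 5 = 5 + g^{2}$)
$N = 36$ ($N = 45 - 9 = 36$)
$I = -20$
$Y{\left(n \right)} = 0$ ($Y{\left(n \right)} = - 7 n 0 = \left(-7\right) 0 = 0$)
$174 Y{\left(\left(N + f{\left(1,5 \right)}\right) + I \right)} = 174 \cdot 0 = 0$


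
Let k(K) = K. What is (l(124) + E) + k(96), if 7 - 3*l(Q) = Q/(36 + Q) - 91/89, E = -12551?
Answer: -132993599/10680 ≈ -12453.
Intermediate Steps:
l(Q) = 238/89 - Q/(3*(36 + Q)) (l(Q) = 7/3 - (Q/(36 + Q) - 91/89)/3 = 7/3 - (-91/89 + Q/(36 + Q))/3 = 7/3 + (91/267 - Q/(3*(36 + Q))) = 238/89 - Q/(3*(36 + Q)))
(l(124) + E) + k(96) = ((25704 + 625*124)/(267*(36 + 124)) - 12551) + 96 = ((1/267)*(25704 + 77500)/160 - 12551) + 96 = ((1/267)*(1/160)*103204 - 12551) + 96 = (25801/10680 - 12551) + 96 = -134018879/10680 + 96 = -132993599/10680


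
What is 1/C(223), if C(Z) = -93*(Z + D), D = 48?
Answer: -1/25203 ≈ -3.9678e-5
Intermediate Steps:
C(Z) = -4464 - 93*Z (C(Z) = -93*(Z + 48) = -93*(48 + Z) = -4464 - 93*Z)
1/C(223) = 1/(-4464 - 93*223) = 1/(-4464 - 20739) = 1/(-25203) = -1/25203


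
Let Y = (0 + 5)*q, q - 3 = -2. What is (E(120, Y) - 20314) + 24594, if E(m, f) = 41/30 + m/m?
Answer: 128471/30 ≈ 4282.4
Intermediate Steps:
q = 1 (q = 3 - 2 = 1)
Y = 5 (Y = (0 + 5)*1 = 5*1 = 5)
E(m, f) = 71/30 (E(m, f) = 41*(1/30) + 1 = 41/30 + 1 = 71/30)
(E(120, Y) - 20314) + 24594 = (71/30 - 20314) + 24594 = -609349/30 + 24594 = 128471/30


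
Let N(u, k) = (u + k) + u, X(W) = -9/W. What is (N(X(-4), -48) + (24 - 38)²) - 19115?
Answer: -37925/2 ≈ -18963.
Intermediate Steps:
N(u, k) = k + 2*u (N(u, k) = (k + u) + u = k + 2*u)
(N(X(-4), -48) + (24 - 38)²) - 19115 = ((-48 + 2*(-9/(-4))) + (24 - 38)²) - 19115 = ((-48 + 2*(-9*(-¼))) + (-14)²) - 19115 = ((-48 + 2*(9/4)) + 196) - 19115 = ((-48 + 9/2) + 196) - 19115 = (-87/2 + 196) - 19115 = 305/2 - 19115 = -37925/2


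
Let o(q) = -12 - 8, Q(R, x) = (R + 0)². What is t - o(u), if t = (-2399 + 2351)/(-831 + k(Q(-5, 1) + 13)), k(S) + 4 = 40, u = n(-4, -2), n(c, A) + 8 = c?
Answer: 5316/265 ≈ 20.060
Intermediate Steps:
n(c, A) = -8 + c
Q(R, x) = R²
u = -12 (u = -8 - 4 = -12)
k(S) = 36 (k(S) = -4 + 40 = 36)
o(q) = -20
t = 16/265 (t = (-2399 + 2351)/(-831 + 36) = -48/(-795) = -48*(-1/795) = 16/265 ≈ 0.060377)
t - o(u) = 16/265 - 1*(-20) = 16/265 + 20 = 5316/265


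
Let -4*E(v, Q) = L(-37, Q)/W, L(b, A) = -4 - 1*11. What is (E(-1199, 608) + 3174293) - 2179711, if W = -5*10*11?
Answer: 437616077/440 ≈ 9.9458e+5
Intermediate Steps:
L(b, A) = -15 (L(b, A) = -4 - 11 = -15)
W = -550 (W = -50*11 = -550)
E(v, Q) = -3/440 (E(v, Q) = -(-15)/(4*(-550)) = -(-15)*(-1)/(4*550) = -¼*3/110 = -3/440)
(E(-1199, 608) + 3174293) - 2179711 = (-3/440 + 3174293) - 2179711 = 1396688917/440 - 2179711 = 437616077/440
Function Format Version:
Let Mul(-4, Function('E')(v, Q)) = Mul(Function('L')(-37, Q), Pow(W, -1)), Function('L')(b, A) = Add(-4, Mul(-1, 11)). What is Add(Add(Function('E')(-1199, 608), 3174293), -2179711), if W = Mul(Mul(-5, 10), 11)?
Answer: Rational(437616077, 440) ≈ 9.9458e+5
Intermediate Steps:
Function('L')(b, A) = -15 (Function('L')(b, A) = Add(-4, -11) = -15)
W = -550 (W = Mul(-50, 11) = -550)
Function('E')(v, Q) = Rational(-3, 440) (Function('E')(v, Q) = Mul(Rational(-1, 4), Mul(-15, Pow(-550, -1))) = Mul(Rational(-1, 4), Mul(-15, Rational(-1, 550))) = Mul(Rational(-1, 4), Rational(3, 110)) = Rational(-3, 440))
Add(Add(Function('E')(-1199, 608), 3174293), -2179711) = Add(Add(Rational(-3, 440), 3174293), -2179711) = Add(Rational(1396688917, 440), -2179711) = Rational(437616077, 440)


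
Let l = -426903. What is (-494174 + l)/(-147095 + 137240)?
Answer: 921077/9855 ≈ 93.463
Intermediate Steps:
(-494174 + l)/(-147095 + 137240) = (-494174 - 426903)/(-147095 + 137240) = -921077/(-9855) = -921077*(-1/9855) = 921077/9855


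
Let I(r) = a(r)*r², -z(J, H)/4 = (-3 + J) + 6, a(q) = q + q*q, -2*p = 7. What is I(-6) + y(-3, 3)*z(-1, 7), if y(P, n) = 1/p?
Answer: 7576/7 ≈ 1082.3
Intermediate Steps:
p = -7/2 (p = -½*7 = -7/2 ≈ -3.5000)
a(q) = q + q²
z(J, H) = -12 - 4*J (z(J, H) = -4*((-3 + J) + 6) = -4*(3 + J) = -12 - 4*J)
y(P, n) = -2/7 (y(P, n) = 1/(-7/2) = -2/7)
I(r) = r³*(1 + r) (I(r) = (r*(1 + r))*r² = r³*(1 + r))
I(-6) + y(-3, 3)*z(-1, 7) = (-6)³*(1 - 6) - 2*(-12 - 4*(-1))/7 = -216*(-5) - 2*(-12 + 4)/7 = 1080 - 2/7*(-8) = 1080 + 16/7 = 7576/7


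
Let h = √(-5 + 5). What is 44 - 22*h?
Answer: 44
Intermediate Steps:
h = 0 (h = √0 = 0)
44 - 22*h = 44 - 22*0 = 44 + 0 = 44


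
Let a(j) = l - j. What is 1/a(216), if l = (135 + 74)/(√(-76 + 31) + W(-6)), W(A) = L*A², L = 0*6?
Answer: -9720/2143201 + 627*I*√5/2143201 ≈ -0.0045353 + 0.00065417*I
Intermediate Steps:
L = 0
W(A) = 0 (W(A) = 0*A² = 0)
l = -209*I*√5/15 (l = (135 + 74)/(√(-76 + 31) + 0) = 209/(√(-45) + 0) = 209/(3*I*√5 + 0) = 209/((3*I*√5)) = 209*(-I*√5/15) = -209*I*√5/15 ≈ -31.156*I)
a(j) = -j - 209*I*√5/15 (a(j) = -209*I*√5/15 - j = -j - 209*I*√5/15)
1/a(216) = 1/(-1*216 - 209*I*√5/15) = 1/(-216 - 209*I*√5/15)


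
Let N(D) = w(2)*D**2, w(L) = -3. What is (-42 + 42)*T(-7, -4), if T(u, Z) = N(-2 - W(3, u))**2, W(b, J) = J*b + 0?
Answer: 0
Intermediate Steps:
W(b, J) = J*b
N(D) = -3*D**2
T(u, Z) = 9*(-2 - 3*u)**4 (T(u, Z) = (-3*(-2 - u*3)**2)**2 = (-3*(-2 - 3*u)**2)**2 = 9*(-2 - 3*u)**4)
(-42 + 42)*T(-7, -4) = (-42 + 42)*(9*(2 + 3*(-7))**4) = 0*(9*(2 - 21)**4) = 0*(9*(-19)**4) = 0*(9*130321) = 0*1172889 = 0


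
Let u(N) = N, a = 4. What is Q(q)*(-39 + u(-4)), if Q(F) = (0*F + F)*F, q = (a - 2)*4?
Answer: -2752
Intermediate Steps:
q = 8 (q = (4 - 2)*4 = 2*4 = 8)
Q(F) = F² (Q(F) = (0 + F)*F = F*F = F²)
Q(q)*(-39 + u(-4)) = 8²*(-39 - 4) = 64*(-43) = -2752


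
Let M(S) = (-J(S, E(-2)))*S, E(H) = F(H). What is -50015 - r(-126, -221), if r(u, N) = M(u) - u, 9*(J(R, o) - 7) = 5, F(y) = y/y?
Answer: -51093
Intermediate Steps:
F(y) = 1
E(H) = 1
J(R, o) = 68/9 (J(R, o) = 7 + (1/9)*5 = 7 + 5/9 = 68/9)
M(S) = -68*S/9 (M(S) = (-1*68/9)*S = -68*S/9)
r(u, N) = -77*u/9 (r(u, N) = -68*u/9 - u = -77*u/9)
-50015 - r(-126, -221) = -50015 - (-77)*(-126)/9 = -50015 - 1*1078 = -50015 - 1078 = -51093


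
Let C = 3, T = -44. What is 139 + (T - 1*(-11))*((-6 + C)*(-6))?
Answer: -455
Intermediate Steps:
139 + (T - 1*(-11))*((-6 + C)*(-6)) = 139 + (-44 - 1*(-11))*((-6 + 3)*(-6)) = 139 + (-44 + 11)*(-3*(-6)) = 139 - 33*18 = 139 - 594 = -455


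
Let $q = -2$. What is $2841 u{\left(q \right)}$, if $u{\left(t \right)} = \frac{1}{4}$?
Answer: $\frac{2841}{4} \approx 710.25$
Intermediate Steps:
$u{\left(t \right)} = \frac{1}{4}$
$2841 u{\left(q \right)} = 2841 \cdot \frac{1}{4} = \frac{2841}{4}$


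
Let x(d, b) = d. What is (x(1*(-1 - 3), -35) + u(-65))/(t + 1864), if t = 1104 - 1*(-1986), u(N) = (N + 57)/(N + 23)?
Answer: -40/52017 ≈ -0.00076898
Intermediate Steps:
u(N) = (57 + N)/(23 + N)
t = 3090 (t = 1104 + 1986 = 3090)
(x(1*(-1 - 3), -35) + u(-65))/(t + 1864) = (1*(-1 - 3) + (57 - 65)/(23 - 65))/(3090 + 1864) = (1*(-4) - 8/(-42))/4954 = (-4 - 1/42*(-8))*(1/4954) = (-4 + 4/21)*(1/4954) = -80/21*1/4954 = -40/52017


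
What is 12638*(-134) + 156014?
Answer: -1537478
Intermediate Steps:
12638*(-134) + 156014 = -1693492 + 156014 = -1537478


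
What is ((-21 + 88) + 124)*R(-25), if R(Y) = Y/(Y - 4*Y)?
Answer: -191/3 ≈ -63.667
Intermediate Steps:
R(Y) = -⅓ (R(Y) = Y/((-3*Y)) = Y*(-1/(3*Y)) = -⅓)
((-21 + 88) + 124)*R(-25) = ((-21 + 88) + 124)*(-⅓) = (67 + 124)*(-⅓) = 191*(-⅓) = -191/3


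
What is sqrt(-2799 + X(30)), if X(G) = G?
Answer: I*sqrt(2769) ≈ 52.621*I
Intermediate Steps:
sqrt(-2799 + X(30)) = sqrt(-2799 + 30) = sqrt(-2769) = I*sqrt(2769)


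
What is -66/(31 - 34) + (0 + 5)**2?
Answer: 47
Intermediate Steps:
-66/(31 - 34) + (0 + 5)**2 = -66/(-3) + 5**2 = -66*(-1/3) + 25 = 22 + 25 = 47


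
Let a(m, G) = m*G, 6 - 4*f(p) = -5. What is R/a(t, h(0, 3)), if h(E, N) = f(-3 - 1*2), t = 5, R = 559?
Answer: 2236/55 ≈ 40.655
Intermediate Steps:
f(p) = 11/4 (f(p) = 3/2 - 1/4*(-5) = 3/2 + 5/4 = 11/4)
h(E, N) = 11/4
a(m, G) = G*m
R/a(t, h(0, 3)) = 559/(((11/4)*5)) = 559/(55/4) = 559*(4/55) = 2236/55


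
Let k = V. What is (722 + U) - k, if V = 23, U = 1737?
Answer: 2436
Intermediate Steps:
k = 23
(722 + U) - k = (722 + 1737) - 1*23 = 2459 - 23 = 2436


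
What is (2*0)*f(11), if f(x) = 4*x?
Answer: 0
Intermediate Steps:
(2*0)*f(11) = (2*0)*(4*11) = 0*44 = 0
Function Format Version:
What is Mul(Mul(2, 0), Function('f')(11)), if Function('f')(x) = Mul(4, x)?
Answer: 0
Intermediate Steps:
Mul(Mul(2, 0), Function('f')(11)) = Mul(Mul(2, 0), Mul(4, 11)) = Mul(0, 44) = 0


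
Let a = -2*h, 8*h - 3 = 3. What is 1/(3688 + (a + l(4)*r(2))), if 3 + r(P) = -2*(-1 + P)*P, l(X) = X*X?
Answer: 2/7149 ≈ 0.00027976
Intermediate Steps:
h = ¾ (h = 3/8 + (⅛)*3 = 3/8 + 3/8 = ¾ ≈ 0.75000)
l(X) = X²
a = -3/2 (a = -2*¾ = -3/2 ≈ -1.5000)
r(P) = -3 - 2*P*(-1 + P) (r(P) = -3 - 2*(-1 + P)*P = -3 - 2*P*(-1 + P))
1/(3688 + (a + l(4)*r(2))) = 1/(3688 + (-3/2 + 4²*(-3 - 2*2² + 2*2))) = 1/(3688 + (-3/2 + 16*(-3 - 2*4 + 4))) = 1/(3688 + (-3/2 + 16*(-3 - 8 + 4))) = 1/(3688 + (-3/2 + 16*(-7))) = 1/(3688 + (-3/2 - 112)) = 1/(3688 - 227/2) = 1/(7149/2) = 2/7149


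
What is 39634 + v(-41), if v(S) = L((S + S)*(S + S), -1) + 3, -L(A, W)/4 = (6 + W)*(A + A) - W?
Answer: -229327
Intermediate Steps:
L(A, W) = 4*W - 8*A*(6 + W) (L(A, W) = -4*((6 + W)*(A + A) - W) = -4*((6 + W)*(2*A) - W) = -4*(2*A*(6 + W) - W) = -4*(-W + 2*A*(6 + W)) = 4*W - 8*A*(6 + W))
v(S) = -1 - 160*S² (v(S) = (-48*(S + S)*(S + S) + 4*(-1) - 8*(S + S)*(S + S)*(-1)) + 3 = (-48*2*S*2*S - 4 - 8*(2*S)*(2*S)*(-1)) + 3 = (-192*S² - 4 - 8*4*S²*(-1)) + 3 = (-192*S² - 4 + 32*S²) + 3 = (-4 - 160*S²) + 3 = -1 - 160*S²)
39634 + v(-41) = 39634 + (-1 - 160*(-41)²) = 39634 + (-1 - 160*1681) = 39634 + (-1 - 268960) = 39634 - 268961 = -229327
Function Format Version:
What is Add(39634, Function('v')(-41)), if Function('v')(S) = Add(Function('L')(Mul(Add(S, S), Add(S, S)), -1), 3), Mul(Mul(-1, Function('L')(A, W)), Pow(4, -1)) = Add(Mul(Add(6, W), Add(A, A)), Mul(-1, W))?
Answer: -229327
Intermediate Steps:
Function('L')(A, W) = Add(Mul(4, W), Mul(-8, A, Add(6, W))) (Function('L')(A, W) = Mul(-4, Add(Mul(Add(6, W), Add(A, A)), Mul(-1, W))) = Mul(-4, Add(Mul(Add(6, W), Mul(2, A)), Mul(-1, W))) = Mul(-4, Add(Mul(2, A, Add(6, W)), Mul(-1, W))) = Mul(-4, Add(Mul(-1, W), Mul(2, A, Add(6, W)))) = Add(Mul(4, W), Mul(-8, A, Add(6, W))))
Function('v')(S) = Add(-1, Mul(-160, Pow(S, 2))) (Function('v')(S) = Add(Add(Mul(-48, Mul(Add(S, S), Add(S, S))), Mul(4, -1), Mul(-8, Mul(Add(S, S), Add(S, S)), -1)), 3) = Add(Add(Mul(-48, Mul(Mul(2, S), Mul(2, S))), -4, Mul(-8, Mul(Mul(2, S), Mul(2, S)), -1)), 3) = Add(Add(Mul(-48, Mul(4, Pow(S, 2))), -4, Mul(-8, Mul(4, Pow(S, 2)), -1)), 3) = Add(Add(Mul(-192, Pow(S, 2)), -4, Mul(32, Pow(S, 2))), 3) = Add(Add(-4, Mul(-160, Pow(S, 2))), 3) = Add(-1, Mul(-160, Pow(S, 2))))
Add(39634, Function('v')(-41)) = Add(39634, Add(-1, Mul(-160, Pow(-41, 2)))) = Add(39634, Add(-1, Mul(-160, 1681))) = Add(39634, Add(-1, -268960)) = Add(39634, -268961) = -229327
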